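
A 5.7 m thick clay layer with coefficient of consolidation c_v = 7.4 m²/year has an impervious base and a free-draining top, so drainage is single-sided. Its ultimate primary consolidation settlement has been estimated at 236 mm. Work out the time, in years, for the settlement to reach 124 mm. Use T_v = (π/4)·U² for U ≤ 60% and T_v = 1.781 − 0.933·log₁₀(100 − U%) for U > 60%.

Drainage path length: H_d = H = 5.7 m (single drainage).
U = S(t)/S_ult = 124/236 = 0.5254.
U ≤ 60%: T_v = (π/4)·U² = (π/4)×0.52542² = 0.21682.
t = T_v·H_d²/c_v = 0.21682×5.7²/7.4 = 0.952 years.

t ≈ 0.952 years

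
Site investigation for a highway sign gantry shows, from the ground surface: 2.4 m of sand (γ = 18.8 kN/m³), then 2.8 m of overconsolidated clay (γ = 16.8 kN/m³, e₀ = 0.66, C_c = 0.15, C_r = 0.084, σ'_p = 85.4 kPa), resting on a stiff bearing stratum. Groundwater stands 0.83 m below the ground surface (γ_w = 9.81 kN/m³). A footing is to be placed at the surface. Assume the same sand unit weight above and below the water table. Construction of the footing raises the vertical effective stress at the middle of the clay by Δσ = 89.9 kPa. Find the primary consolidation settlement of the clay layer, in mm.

S_c ≈ 93.1 mm

Mid-depth of clay below the ground surface: z = 2.4 + 2.8/2 = 3.8 m.
Total vertical stress at mid-clay: σ_v = 18.8×2.4 + 16.8×1.4 = 68.64 kPa.
Pore pressure: u = 9.81×(3.8 − 0.83) = 29.136 kPa.
Initial effective stress: σ'_0 = σ_v − u = 68.64 − 29.136 = 39.504 kPa.
Final effective stress: σ'_f = 39.504 + 89.9 = 129.4 kPa.
σ'_f = 129.4 > σ'_p = 85.4 kPa, so the stress path crosses the preconsolidation pressure — recompression up to σ'_p, then virgin compression beyond:
S_c = H/(1+e₀)·[C_r·log₁₀(σ'_p/σ'_0) + C_c·log₁₀(σ'_f/σ'_p)]
    = 2.8/1.66 × [0.084×log₁₀(85.4/39.504) + 0.15×log₁₀(129.4/85.4)]
    = 1.6867 × [0.028125 + 0.027071] = 0.0931 m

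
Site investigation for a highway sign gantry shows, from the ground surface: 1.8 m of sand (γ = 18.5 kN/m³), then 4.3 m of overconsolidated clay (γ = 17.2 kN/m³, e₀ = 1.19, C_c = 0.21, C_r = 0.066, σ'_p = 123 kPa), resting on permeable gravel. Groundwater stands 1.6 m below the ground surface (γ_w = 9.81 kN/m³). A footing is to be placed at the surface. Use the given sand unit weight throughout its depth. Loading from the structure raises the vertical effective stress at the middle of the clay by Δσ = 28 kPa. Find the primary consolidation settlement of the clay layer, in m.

S_c ≈ 0.0262 m

Mid-depth of clay below the ground surface: z = 1.8 + 4.3/2 = 3.95 m.
Total vertical stress at mid-clay: σ_v = 18.5×1.8 + 17.2×2.15 = 70.28 kPa.
Pore pressure: u = 9.81×(3.95 − 1.6) = 23.054 kPa.
Initial effective stress: σ'_0 = σ_v − u = 70.28 − 23.054 = 47.226 kPa.
Final effective stress: σ'_f = 47.226 + 28 = 75.226 kPa.
σ'_f = 75.226 ≤ σ'_p = 123 kPa, so the clay remains overconsolidated and only the recompression index applies:
S_c = C_r·H/(1+e₀)·log₁₀(σ'_f/σ'_0) = 0.066×4.3/2.19×log₁₀(75.226/47.226)
    = 0.12959 × 0.20219 = 0.0262 m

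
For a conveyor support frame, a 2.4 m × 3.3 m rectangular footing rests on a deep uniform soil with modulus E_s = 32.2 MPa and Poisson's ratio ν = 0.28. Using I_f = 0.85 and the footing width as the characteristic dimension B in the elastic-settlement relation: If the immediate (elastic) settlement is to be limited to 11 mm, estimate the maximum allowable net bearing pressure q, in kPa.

q ≈ 188 kPa

E_s = 32.2 MPa = 32200 kPa.
S_e = q·B·(1−ν²)/E_s · I_f  ⇒  q = S_e·E_s / (B·(1−ν²)·I_f).
q = 0.011 × 32200 / (2.4 × 0.9216 × 0.85) = 188.4 kPa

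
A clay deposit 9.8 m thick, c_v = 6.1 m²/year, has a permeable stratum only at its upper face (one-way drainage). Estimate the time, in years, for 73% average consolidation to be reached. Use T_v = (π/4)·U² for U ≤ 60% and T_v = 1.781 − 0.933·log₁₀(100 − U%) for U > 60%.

Drainage path length: H_d = H = 9.8 m (single drainage).
U > 60%: T_v = 1.781 − 0.933·log₁₀(100 − 73) = 0.44554.
t = T_v·H_d²/c_v = 0.44554×9.8²/6.1 = 7.015 years.

t ≈ 7.01 years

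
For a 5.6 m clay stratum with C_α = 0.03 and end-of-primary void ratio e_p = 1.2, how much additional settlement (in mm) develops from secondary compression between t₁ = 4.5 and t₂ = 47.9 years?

S_s ≈ 78.4 mm

Secondary compression: S_s = C_α·H/(1+e_p)·log₁₀(t₂/t₁)
S_s = 0.03×5.6/(1+1.2)×log₁₀(47.9/4.5)
    = 0.07636 × 1.027 = 0.07843 m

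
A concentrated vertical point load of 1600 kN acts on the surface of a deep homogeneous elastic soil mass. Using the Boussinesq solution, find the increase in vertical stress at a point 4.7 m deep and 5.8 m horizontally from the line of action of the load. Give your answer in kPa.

Δσ_z ≈ 3.42 kPa

Boussinesq vertical stress below a point load on an elastic half-space:
Δσ_z = 3P/(2πz²) · [1 + (r/z)²]^(−5/2)
r/z = 5.8/4.7 = 1.234; [1+(r/z)²]^(−5/2) = 0.098916.
Δσ_z = 3×1600/(2π×4.7²) × 0.098916 = 34.583 × 0.098916 = 3.421 kPa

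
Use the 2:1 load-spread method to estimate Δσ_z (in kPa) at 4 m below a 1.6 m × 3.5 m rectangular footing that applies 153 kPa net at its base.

Δσ_z ≈ 20.4 kPa

By the 2:1 method the load spreads at 1 horizontal : 2 vertical, so at depth z the loaded area has grown by z in each plan dimension:
Δσ = qBL/((B+z)(L+z)) = 153×1.6×3.5/((1.6+4)(3.5+4)) = 20.4 kPa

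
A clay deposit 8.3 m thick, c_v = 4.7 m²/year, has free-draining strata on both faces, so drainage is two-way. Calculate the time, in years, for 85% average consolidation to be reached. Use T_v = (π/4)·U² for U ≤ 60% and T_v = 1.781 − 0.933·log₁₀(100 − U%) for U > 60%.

Drainage path length: H_d = H/2 = 4.15 m (double drainage).
U > 60%: T_v = 1.781 − 0.933·log₁₀(100 − 85) = 0.68371.
t = T_v·H_d²/c_v = 0.68371×4.15²/4.7 = 2.505 years.

t ≈ 2.51 years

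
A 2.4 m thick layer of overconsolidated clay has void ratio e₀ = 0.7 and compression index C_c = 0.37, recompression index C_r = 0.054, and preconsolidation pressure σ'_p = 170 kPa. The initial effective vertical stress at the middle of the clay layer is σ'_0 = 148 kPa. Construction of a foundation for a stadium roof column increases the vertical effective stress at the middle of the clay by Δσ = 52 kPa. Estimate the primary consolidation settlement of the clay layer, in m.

Final effective stress: σ'_f = 148 + 52 = 200 kPa.
σ'_f = 200 > σ'_p = 170 kPa, so the stress path crosses the preconsolidation pressure — recompression up to σ'_p, then virgin compression beyond:
S_c = H/(1+e₀)·[C_r·log₁₀(σ'_p/σ'_0) + C_c·log₁₀(σ'_f/σ'_p)]
    = 2.4/1.7 × [0.054×log₁₀(170/148) + 0.37×log₁₀(200/170)]
    = 1.4118 × [0.0032501 + 0.026115] = 0.04146 m

S_c ≈ 0.0415 m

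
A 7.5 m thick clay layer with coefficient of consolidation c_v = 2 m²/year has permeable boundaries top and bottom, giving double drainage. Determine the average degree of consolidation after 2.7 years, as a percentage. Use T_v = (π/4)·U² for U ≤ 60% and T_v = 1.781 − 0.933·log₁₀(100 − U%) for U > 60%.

Drainage path length: H_d = H/2 = 3.75 m (double drainage).
T_v = c_v·t/H_d² = 2×2.7/3.75² = 0.384.
T_v = 0.384 corresponds to the U > 60% branch:
U = 1 − 10^((1.781 − T_v)/0.933)/100 = 0.6857

U ≈ 68.6 %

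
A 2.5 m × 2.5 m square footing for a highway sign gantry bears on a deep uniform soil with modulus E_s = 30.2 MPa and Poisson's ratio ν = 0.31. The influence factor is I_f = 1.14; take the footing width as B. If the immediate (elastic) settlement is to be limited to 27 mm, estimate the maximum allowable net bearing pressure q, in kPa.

E_s = 30.2 MPa = 30200 kPa.
S_e = q·B·(1−ν²)/E_s · I_f  ⇒  q = S_e·E_s / (B·(1−ν²)·I_f).
q = 0.027 × 30200 / (2.5 × 0.9039 × 1.14) = 316.5 kPa

q ≈ 317 kPa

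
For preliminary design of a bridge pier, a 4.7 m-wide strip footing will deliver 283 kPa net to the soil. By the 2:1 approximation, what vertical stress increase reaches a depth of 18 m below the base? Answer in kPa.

By the 2:1 method the load spreads at 1 horizontal : 2 vertical, so at depth z the loaded area has grown by z in each plan dimension:
Δσ = qB/(B+z) = 283×4.7/(4.7+18) = 58.595 kPa

Δσ_z ≈ 58.6 kPa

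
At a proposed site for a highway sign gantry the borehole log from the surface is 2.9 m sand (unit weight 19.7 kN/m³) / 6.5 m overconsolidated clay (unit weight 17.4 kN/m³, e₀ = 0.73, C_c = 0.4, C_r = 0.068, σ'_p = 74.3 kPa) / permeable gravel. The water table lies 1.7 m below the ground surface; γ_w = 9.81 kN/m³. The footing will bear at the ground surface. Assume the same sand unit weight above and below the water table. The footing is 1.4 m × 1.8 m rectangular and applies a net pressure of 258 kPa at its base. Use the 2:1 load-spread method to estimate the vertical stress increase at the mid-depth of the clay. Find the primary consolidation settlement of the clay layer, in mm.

Mid-depth of clay below the ground surface: z = 2.9 + 6.5/2 = 6.15 m.
Total vertical stress at mid-clay: σ_v = 19.7×2.9 + 17.4×3.25 = 113.68 kPa.
Pore pressure: u = 9.81×(6.15 − 1.7) = 43.655 kPa.
Initial effective stress: σ'_0 = σ_v − u = 113.68 − 43.655 = 70.025 kPa.
Stress increase at mid-clay by the 2:1 spreading method:
Δσ = qBL/((B+z)(L+z)) = 258×1.4×1.8/((1.4+6.15)(1.8+6.15)) = 10.832 kPa
Final effective stress: σ'_f = 70.025 + 10.832 = 80.857 kPa.
σ'_f = 80.857 > σ'_p = 74.3 kPa, so the stress path crosses the preconsolidation pressure — recompression up to σ'_p, then virgin compression beyond:
S_c = H/(1+e₀)·[C_r·log₁₀(σ'_p/σ'_0) + C_c·log₁₀(σ'_f/σ'_p)]
    = 6.5/1.73 × [0.068×log₁₀(74.3/70.025) + 0.4×log₁₀(80.857/74.3)]
    = 3.7572 × [0.00175 + 0.014692] = 0.06178 m

S_c ≈ 61.8 mm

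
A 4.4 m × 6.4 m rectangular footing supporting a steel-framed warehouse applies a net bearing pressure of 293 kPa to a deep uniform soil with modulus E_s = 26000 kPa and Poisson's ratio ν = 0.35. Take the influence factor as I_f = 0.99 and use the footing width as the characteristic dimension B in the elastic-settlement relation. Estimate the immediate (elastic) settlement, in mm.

Immediate (elastic) settlement: S_e = q·B·(1−ν²)/E_s · I_f.
S_e = 293 × 4.4 × (1 − 0.35²) / 26000 × 0.99
    = 293 × 4.4 × 0.8775 / 26000 × 0.99
    = 0.04308 m = 43.08 mm

S_e ≈ 43.1 mm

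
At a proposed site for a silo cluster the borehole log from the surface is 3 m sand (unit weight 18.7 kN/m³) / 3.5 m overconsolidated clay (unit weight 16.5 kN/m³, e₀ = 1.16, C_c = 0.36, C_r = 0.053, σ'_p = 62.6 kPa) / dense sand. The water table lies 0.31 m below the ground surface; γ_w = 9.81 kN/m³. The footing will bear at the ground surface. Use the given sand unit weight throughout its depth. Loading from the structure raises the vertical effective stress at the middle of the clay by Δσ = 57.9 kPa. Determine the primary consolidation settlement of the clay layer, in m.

Mid-depth of clay below the ground surface: z = 3 + 3.5/2 = 4.75 m.
Total vertical stress at mid-clay: σ_v = 18.7×3 + 16.5×1.75 = 84.975 kPa.
Pore pressure: u = 9.81×(4.75 − 0.31) = 43.556 kPa.
Initial effective stress: σ'_0 = σ_v − u = 84.975 − 43.556 = 41.419 kPa.
Final effective stress: σ'_f = 41.419 + 57.9 = 99.319 kPa.
σ'_f = 99.319 > σ'_p = 62.6 kPa, so the stress path crosses the preconsolidation pressure — recompression up to σ'_p, then virgin compression beyond:
S_c = H/(1+e₀)·[C_r·log₁₀(σ'_p/σ'_0) + C_c·log₁₀(σ'_f/σ'_p)]
    = 3.5/2.16 × [0.053×log₁₀(62.6/41.419) + 0.36×log₁₀(99.319/62.6)]
    = 1.6204 × [0.0095069 + 0.072165] = 0.1323 m

S_c ≈ 0.132 m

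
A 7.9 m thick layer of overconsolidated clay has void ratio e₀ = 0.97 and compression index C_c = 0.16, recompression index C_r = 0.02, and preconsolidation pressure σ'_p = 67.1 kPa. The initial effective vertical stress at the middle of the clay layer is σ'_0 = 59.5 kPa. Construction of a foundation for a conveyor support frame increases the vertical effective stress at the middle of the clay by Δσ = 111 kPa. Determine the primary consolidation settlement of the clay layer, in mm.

S_c ≈ 264 mm

Final effective stress: σ'_f = 59.5 + 111 = 170.5 kPa.
σ'_f = 170.5 > σ'_p = 67.1 kPa, so the stress path crosses the preconsolidation pressure — recompression up to σ'_p, then virgin compression beyond:
S_c = H/(1+e₀)·[C_r·log₁₀(σ'_p/σ'_0) + C_c·log₁₀(σ'_f/σ'_p)]
    = 7.9/1.97 × [0.02×log₁₀(67.1/59.5) + 0.16×log₁₀(170.5/67.1)]
    = 4.0102 × [0.0010441 + 0.0648] = 0.264 m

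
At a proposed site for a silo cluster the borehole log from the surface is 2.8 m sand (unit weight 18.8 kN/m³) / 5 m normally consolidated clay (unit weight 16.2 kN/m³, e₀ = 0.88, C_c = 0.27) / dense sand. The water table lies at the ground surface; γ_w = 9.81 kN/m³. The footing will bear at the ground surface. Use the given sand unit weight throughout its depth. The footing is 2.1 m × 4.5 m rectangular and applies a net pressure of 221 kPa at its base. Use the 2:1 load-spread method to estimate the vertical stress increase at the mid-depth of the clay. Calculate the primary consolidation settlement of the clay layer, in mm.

Mid-depth of clay below the ground surface: z = 2.8 + 5/2 = 5.3 m.
Total vertical stress at mid-clay: σ_v = 18.8×2.8 + 16.2×2.5 = 93.14 kPa.
Pore pressure: u = 9.81×(5.3 − 0) = 51.993 kPa.
Initial effective stress: σ'_0 = σ_v − u = 93.14 − 51.993 = 41.147 kPa.
Stress increase at mid-clay by the 2:1 spreading method:
Δσ = qBL/((B+z)(L+z)) = 221×2.1×4.5/((2.1+5.3)(4.5+5.3)) = 28.798 kPa
Final effective stress: σ'_f = σ'_0 + Δσ = 41.147 + 28.798 = 69.945 kPa.
Normally consolidated clay, so the full stress increment lies on the virgin compression line:
S_c = C_c·H/(1+e₀)·log₁₀(σ'_f/σ'_0) = 0.27×5/(1+0.88)×log₁₀(69.945/41.147)
    = 0.71809 × 0.23042 = 0.1655 m

S_c ≈ 165 mm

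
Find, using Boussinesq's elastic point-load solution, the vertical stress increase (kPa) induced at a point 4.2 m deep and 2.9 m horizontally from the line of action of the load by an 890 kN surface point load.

Boussinesq vertical stress below a point load on an elastic half-space:
Δσ_z = 3P/(2πz²) · [1 + (r/z)²]^(−5/2)
r/z = 2.9/4.2 = 0.69048; [1+(r/z)²]^(−5/2) = 0.37734.
Δσ_z = 3×890/(2π×4.2²) × 0.37734 = 24.09 × 0.37734 = 9.09 kPa

Δσ_z ≈ 9.09 kPa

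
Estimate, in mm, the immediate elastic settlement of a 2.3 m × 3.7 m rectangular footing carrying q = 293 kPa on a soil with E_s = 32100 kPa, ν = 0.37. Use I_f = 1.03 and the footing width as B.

S_e ≈ 18.7 mm

Immediate (elastic) settlement: S_e = q·B·(1−ν²)/E_s · I_f.
S_e = 293 × 2.3 × (1 − 0.37²) / 32100 × 1.03
    = 293 × 2.3 × 0.8631 / 32100 × 1.03
    = 0.01866 m = 18.66 mm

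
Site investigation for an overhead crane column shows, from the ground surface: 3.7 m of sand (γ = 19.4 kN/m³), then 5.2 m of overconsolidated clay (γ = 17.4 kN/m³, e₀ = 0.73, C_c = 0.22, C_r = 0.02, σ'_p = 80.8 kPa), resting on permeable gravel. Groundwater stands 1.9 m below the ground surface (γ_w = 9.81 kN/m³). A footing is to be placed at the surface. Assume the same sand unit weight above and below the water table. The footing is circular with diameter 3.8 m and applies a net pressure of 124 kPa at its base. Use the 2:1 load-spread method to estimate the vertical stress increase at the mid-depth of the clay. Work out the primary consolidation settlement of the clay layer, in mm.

Mid-depth of clay below the ground surface: z = 3.7 + 5.2/2 = 6.3 m.
Total vertical stress at mid-clay: σ_v = 19.4×3.7 + 17.4×2.6 = 117.02 kPa.
Pore pressure: u = 9.81×(6.3 − 1.9) = 43.164 kPa.
Initial effective stress: σ'_0 = σ_v − u = 117.02 − 43.164 = 73.856 kPa.
Stress increase at mid-clay by the 2:1 spreading method:
Δσ ≈ qD²/(D+z)² = 124×3.8²/(3.8+6.3)² = 17.553 kPa
Final effective stress: σ'_f = 73.856 + 17.553 = 91.409 kPa.
σ'_f = 91.409 > σ'_p = 80.8 kPa, so the stress path crosses the preconsolidation pressure — recompression up to σ'_p, then virgin compression beyond:
S_c = H/(1+e₀)·[C_r·log₁₀(σ'_p/σ'_0) + C_c·log₁₀(σ'_f/σ'_p)]
    = 5.2/1.73 × [0.02×log₁₀(80.8/73.856) + 0.22×log₁₀(91.409/80.8)]
    = 3.0058 × [0.00078051 + 0.011787] = 0.03778 m

S_c ≈ 37.8 mm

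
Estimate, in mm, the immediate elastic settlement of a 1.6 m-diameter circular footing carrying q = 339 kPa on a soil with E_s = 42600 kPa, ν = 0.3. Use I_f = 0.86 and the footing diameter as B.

S_e ≈ 9.96 mm

Immediate (elastic) settlement: S_e = q·B·(1−ν²)/E_s · I_f.
S_e = 339 × 1.6 × (1 − 0.3²) / 42600 × 0.86
    = 339 × 1.6 × 0.91 / 42600 × 0.86
    = 0.009964 m = 9.964 mm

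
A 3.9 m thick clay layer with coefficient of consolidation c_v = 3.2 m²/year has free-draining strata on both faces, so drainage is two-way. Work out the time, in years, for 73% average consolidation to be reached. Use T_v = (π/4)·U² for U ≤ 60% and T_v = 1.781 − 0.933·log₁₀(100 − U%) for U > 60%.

Drainage path length: H_d = H/2 = 1.95 m (double drainage).
U > 60%: T_v = 1.781 − 0.933·log₁₀(100 − 73) = 0.44554.
t = T_v·H_d²/c_v = 0.44554×1.95²/3.2 = 0.5294 years.

t ≈ 0.529 years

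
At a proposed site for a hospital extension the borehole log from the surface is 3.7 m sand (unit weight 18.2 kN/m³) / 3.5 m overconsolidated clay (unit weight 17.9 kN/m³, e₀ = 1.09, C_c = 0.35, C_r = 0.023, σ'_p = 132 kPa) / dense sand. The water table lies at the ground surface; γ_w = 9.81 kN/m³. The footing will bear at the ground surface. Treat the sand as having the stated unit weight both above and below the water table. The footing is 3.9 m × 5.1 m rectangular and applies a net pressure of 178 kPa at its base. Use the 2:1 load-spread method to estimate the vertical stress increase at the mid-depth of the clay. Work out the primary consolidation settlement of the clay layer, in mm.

Mid-depth of clay below the ground surface: z = 3.7 + 3.5/2 = 5.45 m.
Total vertical stress at mid-clay: σ_v = 18.2×3.7 + 17.9×1.75 = 98.665 kPa.
Pore pressure: u = 9.81×(5.45 − 0) = 53.465 kPa.
Initial effective stress: σ'_0 = σ_v − u = 98.665 − 53.465 = 45.2 kPa.
Stress increase at mid-clay by the 2:1 spreading method:
Δσ = qBL/((B+z)(L+z)) = 178×3.9×5.1/((3.9+5.45)(5.1+5.45)) = 35.891 kPa
Final effective stress: σ'_f = 45.2 + 35.891 = 81.091 kPa.
σ'_f = 81.091 ≤ σ'_p = 132 kPa, so the clay remains overconsolidated and only the recompression index applies:
S_c = C_r·H/(1+e₀)·log₁₀(σ'_f/σ'_0) = 0.023×3.5/2.09×log₁₀(81.091/45.2)
    = 0.038516 × 0.25383 = 0.009776 m

S_c ≈ 9.78 mm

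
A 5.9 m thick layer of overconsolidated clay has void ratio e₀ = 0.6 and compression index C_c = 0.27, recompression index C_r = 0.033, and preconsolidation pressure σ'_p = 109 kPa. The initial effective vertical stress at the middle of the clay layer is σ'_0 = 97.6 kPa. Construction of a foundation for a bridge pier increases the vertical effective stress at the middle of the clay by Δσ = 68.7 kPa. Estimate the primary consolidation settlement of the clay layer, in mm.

S_c ≈ 189 mm

Final effective stress: σ'_f = 97.6 + 68.7 = 166.3 kPa.
σ'_f = 166.3 > σ'_p = 109 kPa, so the stress path crosses the preconsolidation pressure — recompression up to σ'_p, then virgin compression beyond:
S_c = H/(1+e₀)·[C_r·log₁₀(σ'_p/σ'_0) + C_c·log₁₀(σ'_f/σ'_p)]
    = 5.9/1.6 × [0.033×log₁₀(109/97.6) + 0.27×log₁₀(166.3/109)]
    = 3.6875 × [0.0015832 + 0.049536] = 0.1885 m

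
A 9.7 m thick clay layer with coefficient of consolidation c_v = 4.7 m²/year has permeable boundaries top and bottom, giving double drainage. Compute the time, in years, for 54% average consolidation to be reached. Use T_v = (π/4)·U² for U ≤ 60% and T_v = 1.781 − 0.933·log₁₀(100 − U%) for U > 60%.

t ≈ 1.15 years

Drainage path length: H_d = H/2 = 4.85 m (double drainage).
U ≤ 60%: T_v = (π/4)·U² = (π/4)×0.54² = 0.22902.
t = T_v·H_d²/c_v = 0.22902×4.85²/4.7 = 1.146 years.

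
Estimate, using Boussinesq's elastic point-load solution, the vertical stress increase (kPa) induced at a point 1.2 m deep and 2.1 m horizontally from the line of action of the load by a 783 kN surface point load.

Boussinesq vertical stress below a point load on an elastic half-space:
Δσ_z = 3P/(2πz²) · [1 + (r/z)²]^(−5/2)
r/z = 2.1/1.2 = 1.75; [1+(r/z)²]^(−5/2) = 0.030062.
Δσ_z = 3×783/(2π×1.2²) × 0.030062 = 259.62 × 0.030062 = 7.805 kPa

Δσ_z ≈ 7.8 kPa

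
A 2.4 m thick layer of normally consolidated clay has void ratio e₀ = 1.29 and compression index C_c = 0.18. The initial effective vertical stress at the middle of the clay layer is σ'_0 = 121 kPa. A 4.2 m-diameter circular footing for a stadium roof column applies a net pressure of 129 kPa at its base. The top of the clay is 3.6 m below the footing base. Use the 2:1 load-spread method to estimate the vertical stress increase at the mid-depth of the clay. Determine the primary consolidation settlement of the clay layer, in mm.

S_c ≈ 17.1 mm

Mid-depth of clay below the footing base: z = 3.6 + 2.4/2 = 4.8 m.
Stress increase at mid-clay by the 2:1 spreading method:
Δσ ≈ qD²/(D+z)² = 129×4.2²/(4.2+4.8)² = 28.093 kPa
Final effective stress: σ'_f = σ'_0 + Δσ = 121 + 28.093 = 149.09 kPa.
Normally consolidated clay, so the full stress increment lies on the virgin compression line:
S_c = C_c·H/(1+e₀)·log₁₀(σ'_f/σ'_0) = 0.18×2.4/(1+1.29)×log₁₀(149.09/121)
    = 0.18865 × 0.090663 = 0.0171 m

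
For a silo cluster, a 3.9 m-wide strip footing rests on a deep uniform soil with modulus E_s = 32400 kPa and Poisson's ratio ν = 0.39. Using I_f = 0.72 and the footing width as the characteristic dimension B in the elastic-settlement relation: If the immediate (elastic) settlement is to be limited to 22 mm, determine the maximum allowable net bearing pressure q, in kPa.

q ≈ 299 kPa

S_e = q·B·(1−ν²)/E_s · I_f  ⇒  q = S_e·E_s / (B·(1−ν²)·I_f).
q = 0.022 × 32400 / (3.9 × 0.8479 × 0.72) = 299.4 kPa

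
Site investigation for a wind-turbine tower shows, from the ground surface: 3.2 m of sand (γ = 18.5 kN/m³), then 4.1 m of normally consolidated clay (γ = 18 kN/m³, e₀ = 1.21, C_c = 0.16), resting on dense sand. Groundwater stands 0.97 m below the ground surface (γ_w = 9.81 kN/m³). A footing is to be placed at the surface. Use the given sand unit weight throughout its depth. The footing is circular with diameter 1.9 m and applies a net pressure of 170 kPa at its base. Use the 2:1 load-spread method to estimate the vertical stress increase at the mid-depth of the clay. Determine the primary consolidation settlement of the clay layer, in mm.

S_c ≈ 25.8 mm

Mid-depth of clay below the ground surface: z = 3.2 + 4.1/2 = 5.25 m.
Total vertical stress at mid-clay: σ_v = 18.5×3.2 + 18×2.05 = 96.1 kPa.
Pore pressure: u = 9.81×(5.25 − 0.97) = 41.987 kPa.
Initial effective stress: σ'_0 = σ_v − u = 96.1 − 41.987 = 54.113 kPa.
Stress increase at mid-clay by the 2:1 spreading method:
Δσ ≈ qD²/(D+z)² = 170×1.9²/(1.9+5.25)² = 12.004 kPa
Final effective stress: σ'_f = σ'_0 + Δσ = 54.113 + 12.004 = 66.117 kPa.
Normally consolidated clay, so the full stress increment lies on the virgin compression line:
S_c = C_c·H/(1+e₀)·log₁₀(σ'_f/σ'_0) = 0.16×4.1/(1+1.21)×log₁₀(66.117/54.113)
    = 0.29683 × 0.087012 = 0.02583 m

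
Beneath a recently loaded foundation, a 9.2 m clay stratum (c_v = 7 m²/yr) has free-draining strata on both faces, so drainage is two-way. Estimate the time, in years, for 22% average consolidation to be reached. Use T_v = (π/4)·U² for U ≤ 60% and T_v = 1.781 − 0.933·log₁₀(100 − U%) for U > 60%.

t ≈ 0.115 years

Drainage path length: H_d = H/2 = 4.6 m (double drainage).
U ≤ 60%: T_v = (π/4)·U² = (π/4)×0.22² = 0.038013.
t = T_v·H_d²/c_v = 0.038013×4.6²/7 = 0.1149 years.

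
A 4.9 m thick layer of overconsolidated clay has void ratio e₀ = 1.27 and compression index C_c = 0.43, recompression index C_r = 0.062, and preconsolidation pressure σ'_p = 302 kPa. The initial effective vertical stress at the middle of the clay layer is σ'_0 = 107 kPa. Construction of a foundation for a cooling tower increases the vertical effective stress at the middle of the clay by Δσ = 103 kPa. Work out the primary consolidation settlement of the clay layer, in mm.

Final effective stress: σ'_f = 107 + 103 = 210 kPa.
σ'_f = 210 ≤ σ'_p = 302 kPa, so the clay remains overconsolidated and only the recompression index applies:
S_c = C_r·H/(1+e₀)·log₁₀(σ'_f/σ'_0) = 0.062×4.9/2.27×log₁₀(210/107)
    = 0.13383 × 0.29284 = 0.03919 m

S_c ≈ 39.2 mm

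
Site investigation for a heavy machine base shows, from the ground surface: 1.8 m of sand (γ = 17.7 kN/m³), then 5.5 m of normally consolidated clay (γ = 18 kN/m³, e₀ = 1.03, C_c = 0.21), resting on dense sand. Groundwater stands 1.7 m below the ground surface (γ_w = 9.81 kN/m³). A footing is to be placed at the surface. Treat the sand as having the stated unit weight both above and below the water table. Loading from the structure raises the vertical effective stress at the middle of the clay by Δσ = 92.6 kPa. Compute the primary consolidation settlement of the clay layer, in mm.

Mid-depth of clay below the ground surface: z = 1.8 + 5.5/2 = 4.55 m.
Total vertical stress at mid-clay: σ_v = 17.7×1.8 + 18×2.75 = 81.36 kPa.
Pore pressure: u = 9.81×(4.55 − 1.7) = 27.959 kPa.
Initial effective stress: σ'_0 = σ_v − u = 81.36 − 27.959 = 53.401 kPa.
Final effective stress: σ'_f = σ'_0 + Δσ = 53.401 + 92.6 = 146 kPa.
Normally consolidated clay, so the full stress increment lies on the virgin compression line:
S_c = C_c·H/(1+e₀)·log₁₀(σ'_f/σ'_0) = 0.21×5.5/(1+1.03)×log₁₀(146/53.401)
    = 0.56897 × 0.4368 = 0.2485 m

S_c ≈ 249 mm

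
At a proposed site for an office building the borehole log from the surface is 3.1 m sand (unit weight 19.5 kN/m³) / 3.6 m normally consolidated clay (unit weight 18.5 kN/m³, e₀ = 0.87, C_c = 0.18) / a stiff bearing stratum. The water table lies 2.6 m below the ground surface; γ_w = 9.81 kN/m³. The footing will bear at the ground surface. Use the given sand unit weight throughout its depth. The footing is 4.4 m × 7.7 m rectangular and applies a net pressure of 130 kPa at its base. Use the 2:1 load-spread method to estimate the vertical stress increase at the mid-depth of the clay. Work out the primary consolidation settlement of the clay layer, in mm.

Mid-depth of clay below the ground surface: z = 3.1 + 3.6/2 = 4.9 m.
Total vertical stress at mid-clay: σ_v = 19.5×3.1 + 18.5×1.8 = 93.75 kPa.
Pore pressure: u = 9.81×(4.9 − 2.6) = 22.563 kPa.
Initial effective stress: σ'_0 = σ_v − u = 93.75 − 22.563 = 71.187 kPa.
Stress increase at mid-clay by the 2:1 spreading method:
Δσ = qBL/((B+z)(L+z)) = 130×4.4×7.7/((4.4+4.9)(7.7+4.9)) = 37.587 kPa
Final effective stress: σ'_f = σ'_0 + Δσ = 71.187 + 37.587 = 108.77 kPa.
Normally consolidated clay, so the full stress increment lies on the virgin compression line:
S_c = C_c·H/(1+e₀)·log₁₀(σ'_f/σ'_0) = 0.18×3.6/(1+0.87)×log₁₀(108.77/71.187)
    = 0.34652 × 0.18411 = 0.0638 m

S_c ≈ 63.8 mm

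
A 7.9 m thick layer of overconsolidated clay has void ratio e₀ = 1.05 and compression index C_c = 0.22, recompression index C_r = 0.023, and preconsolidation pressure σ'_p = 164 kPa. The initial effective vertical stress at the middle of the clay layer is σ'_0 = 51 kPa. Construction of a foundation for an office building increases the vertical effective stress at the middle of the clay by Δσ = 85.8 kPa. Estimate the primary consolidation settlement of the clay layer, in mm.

S_c ≈ 38 mm

Final effective stress: σ'_f = 51 + 85.8 = 136.8 kPa.
σ'_f = 136.8 ≤ σ'_p = 164 kPa, so the clay remains overconsolidated and only the recompression index applies:
S_c = C_r·H/(1+e₀)·log₁₀(σ'_f/σ'_0) = 0.023×7.9/2.05×log₁₀(136.8/51)
    = 0.088635 × 0.42852 = 0.03798 m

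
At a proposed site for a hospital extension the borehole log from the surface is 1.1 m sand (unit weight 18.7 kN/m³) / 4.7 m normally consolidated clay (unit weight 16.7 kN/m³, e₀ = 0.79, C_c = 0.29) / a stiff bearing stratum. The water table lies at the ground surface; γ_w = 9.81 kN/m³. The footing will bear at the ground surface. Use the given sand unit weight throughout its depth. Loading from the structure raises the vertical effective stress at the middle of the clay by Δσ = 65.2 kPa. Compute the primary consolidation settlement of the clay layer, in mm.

S_c ≈ 415 mm

Mid-depth of clay below the ground surface: z = 1.1 + 4.7/2 = 3.45 m.
Total vertical stress at mid-clay: σ_v = 18.7×1.1 + 16.7×2.35 = 59.815 kPa.
Pore pressure: u = 9.81×(3.45 − 0) = 33.845 kPa.
Initial effective stress: σ'_0 = σ_v − u = 59.815 − 33.845 = 25.97 kPa.
Final effective stress: σ'_f = σ'_0 + Δσ = 25.97 + 65.2 = 91.17 kPa.
Normally consolidated clay, so the full stress increment lies on the virgin compression line:
S_c = C_c·H/(1+e₀)·log₁₀(σ'_f/σ'_0) = 0.29×4.7/(1+0.79)×log₁₀(91.17/25.97)
    = 0.76145 × 0.54538 = 0.4153 m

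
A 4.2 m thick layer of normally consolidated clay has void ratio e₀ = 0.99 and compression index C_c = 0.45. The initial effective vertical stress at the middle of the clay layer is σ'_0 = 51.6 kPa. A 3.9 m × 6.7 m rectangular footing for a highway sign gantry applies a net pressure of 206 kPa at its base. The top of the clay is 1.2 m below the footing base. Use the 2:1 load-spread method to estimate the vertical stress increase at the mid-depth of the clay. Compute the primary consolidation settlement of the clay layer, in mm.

Mid-depth of clay below the footing base: z = 1.2 + 4.2/2 = 3.3 m.
Stress increase at mid-clay by the 2:1 spreading method:
Δσ = qBL/((B+z)(L+z)) = 206×3.9×6.7/((3.9+3.3)(6.7+3.3)) = 74.761 kPa
Final effective stress: σ'_f = σ'_0 + Δσ = 51.6 + 74.761 = 126.36 kPa.
Normally consolidated clay, so the full stress increment lies on the virgin compression line:
S_c = C_c·H/(1+e₀)·log₁₀(σ'_f/σ'_0) = 0.45×4.2/(1+0.99)×log₁₀(126.36/51.6)
    = 0.94975 × 0.38896 = 0.3694 m

S_c ≈ 369 mm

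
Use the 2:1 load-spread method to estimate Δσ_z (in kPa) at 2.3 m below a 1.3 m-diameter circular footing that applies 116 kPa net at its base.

By the 2:1 method the load spreads at 1 horizontal : 2 vertical, so at depth z the loaded area has grown by z in each plan dimension:
Δσ ≈ qD²/(D+z)² = 116×1.3²/(1.3+2.3)² = 15.127 kPa

Δσ_z ≈ 15.1 kPa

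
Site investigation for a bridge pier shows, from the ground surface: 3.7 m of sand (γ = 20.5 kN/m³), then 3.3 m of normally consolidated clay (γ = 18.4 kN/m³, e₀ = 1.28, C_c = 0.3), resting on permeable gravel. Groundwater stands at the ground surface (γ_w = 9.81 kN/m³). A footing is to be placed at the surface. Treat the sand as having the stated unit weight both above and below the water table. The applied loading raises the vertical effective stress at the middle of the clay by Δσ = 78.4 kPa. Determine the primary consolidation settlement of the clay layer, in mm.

S_c ≈ 170 mm

Mid-depth of clay below the ground surface: z = 3.7 + 3.3/2 = 5.35 m.
Total vertical stress at mid-clay: σ_v = 20.5×3.7 + 18.4×1.65 = 106.21 kPa.
Pore pressure: u = 9.81×(5.35 − 0) = 52.483 kPa.
Initial effective stress: σ'_0 = σ_v − u = 106.21 − 52.483 = 53.727 kPa.
Final effective stress: σ'_f = σ'_0 + Δσ = 53.727 + 78.4 = 132.13 kPa.
Normally consolidated clay, so the full stress increment lies on the virgin compression line:
S_c = C_c·H/(1+e₀)·log₁₀(σ'_f/σ'_0) = 0.3×3.3/(1+1.28)×log₁₀(132.13/53.727)
    = 0.43421 × 0.39081 = 0.1697 m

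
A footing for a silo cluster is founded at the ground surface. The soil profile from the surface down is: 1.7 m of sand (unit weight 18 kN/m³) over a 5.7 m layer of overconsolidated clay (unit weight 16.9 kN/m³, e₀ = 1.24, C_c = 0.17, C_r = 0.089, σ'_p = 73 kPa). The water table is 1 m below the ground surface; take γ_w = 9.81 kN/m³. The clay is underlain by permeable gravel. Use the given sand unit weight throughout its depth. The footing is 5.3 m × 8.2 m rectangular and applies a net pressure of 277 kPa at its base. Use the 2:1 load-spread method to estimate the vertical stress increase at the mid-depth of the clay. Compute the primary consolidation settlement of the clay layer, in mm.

S_c ≈ 172 mm

Mid-depth of clay below the ground surface: z = 1.7 + 5.7/2 = 4.55 m.
Total vertical stress at mid-clay: σ_v = 18×1.7 + 16.9×2.85 = 78.765 kPa.
Pore pressure: u = 9.81×(4.55 − 1) = 34.825 kPa.
Initial effective stress: σ'_0 = σ_v − u = 78.765 − 34.825 = 43.94 kPa.
Stress increase at mid-clay by the 2:1 spreading method:
Δσ = qBL/((B+z)(L+z)) = 277×5.3×8.2/((5.3+4.55)(8.2+4.55)) = 95.857 kPa
Final effective stress: σ'_f = 43.94 + 95.857 = 139.8 kPa.
σ'_f = 139.8 > σ'_p = 73 kPa, so the stress path crosses the preconsolidation pressure — recompression up to σ'_p, then virgin compression beyond:
S_c = H/(1+e₀)·[C_r·log₁₀(σ'_p/σ'_0) + C_c·log₁₀(σ'_f/σ'_p)]
    = 5.7/2.24 × [0.089×log₁₀(73/43.94) + 0.17×log₁₀(139.8/73)]
    = 2.5446 × [0.019621 + 0.047971] = 0.172 m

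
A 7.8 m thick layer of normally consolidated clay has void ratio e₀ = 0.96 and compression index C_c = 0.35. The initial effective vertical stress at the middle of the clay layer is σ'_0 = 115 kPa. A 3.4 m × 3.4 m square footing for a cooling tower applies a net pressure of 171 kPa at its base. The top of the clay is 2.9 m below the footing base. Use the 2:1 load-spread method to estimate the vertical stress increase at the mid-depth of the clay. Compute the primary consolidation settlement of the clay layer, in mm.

S_c ≈ 92.5 mm

Mid-depth of clay below the footing base: z = 2.9 + 7.8/2 = 6.8 m.
Stress increase at mid-clay by the 2:1 spreading method:
Δσ = qBL/((B+z)(L+z)) = 171×3.4×3.4/((3.4+6.8)(3.4+6.8)) = 19 kPa
Final effective stress: σ'_f = σ'_0 + Δσ = 115 + 19 = 134 kPa.
Normally consolidated clay, so the full stress increment lies on the virgin compression line:
S_c = C_c·H/(1+e₀)·log₁₀(σ'_f/σ'_0) = 0.35×7.8/(1+0.96)×log₁₀(134/115)
    = 1.3929 × 0.066407 = 0.0925 m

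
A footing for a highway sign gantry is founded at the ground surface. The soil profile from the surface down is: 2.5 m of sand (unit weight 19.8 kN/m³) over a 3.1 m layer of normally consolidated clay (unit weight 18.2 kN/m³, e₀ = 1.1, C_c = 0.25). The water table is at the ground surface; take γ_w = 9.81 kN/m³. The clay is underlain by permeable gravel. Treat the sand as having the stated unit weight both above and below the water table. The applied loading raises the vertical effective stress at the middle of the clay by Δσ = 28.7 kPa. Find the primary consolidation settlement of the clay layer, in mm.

Mid-depth of clay below the ground surface: z = 2.5 + 3.1/2 = 4.05 m.
Total vertical stress at mid-clay: σ_v = 19.8×2.5 + 18.2×1.55 = 77.71 kPa.
Pore pressure: u = 9.81×(4.05 − 0) = 39.73 kPa.
Initial effective stress: σ'_0 = σ_v − u = 77.71 − 39.73 = 37.98 kPa.
Final effective stress: σ'_f = σ'_0 + Δσ = 37.98 + 28.7 = 66.68 kPa.
Normally consolidated clay, so the full stress increment lies on the virgin compression line:
S_c = C_c·H/(1+e₀)·log₁₀(σ'_f/σ'_0) = 0.25×3.1/(1+1.1)×log₁₀(66.68/37.98)
    = 0.36905 × 0.24444 = 0.09021 m

S_c ≈ 90.2 mm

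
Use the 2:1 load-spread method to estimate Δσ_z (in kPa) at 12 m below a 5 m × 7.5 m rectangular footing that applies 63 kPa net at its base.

By the 2:1 method the load spreads at 1 horizontal : 2 vertical, so at depth z the loaded area has grown by z in each plan dimension:
Δσ = qBL/((B+z)(L+z)) = 63×5×7.5/((5+12)(7.5+12)) = 7.1267 kPa

Δσ_z ≈ 7.13 kPa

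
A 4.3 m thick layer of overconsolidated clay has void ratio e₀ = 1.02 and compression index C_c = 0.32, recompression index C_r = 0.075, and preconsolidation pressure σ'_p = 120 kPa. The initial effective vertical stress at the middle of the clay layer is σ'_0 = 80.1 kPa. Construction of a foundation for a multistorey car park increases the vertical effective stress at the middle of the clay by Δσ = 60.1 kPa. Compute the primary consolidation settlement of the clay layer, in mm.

S_c ≈ 74.1 mm

Final effective stress: σ'_f = 80.1 + 60.1 = 140.2 kPa.
σ'_f = 140.2 > σ'_p = 120 kPa, so the stress path crosses the preconsolidation pressure — recompression up to σ'_p, then virgin compression beyond:
S_c = H/(1+e₀)·[C_r·log₁₀(σ'_p/σ'_0) + C_c·log₁₀(σ'_f/σ'_p)]
    = 4.3/2.02 × [0.075×log₁₀(120/80.1) + 0.32×log₁₀(140.2/120)]
    = 2.1287 × [0.013166 + 0.021621] = 0.07405 m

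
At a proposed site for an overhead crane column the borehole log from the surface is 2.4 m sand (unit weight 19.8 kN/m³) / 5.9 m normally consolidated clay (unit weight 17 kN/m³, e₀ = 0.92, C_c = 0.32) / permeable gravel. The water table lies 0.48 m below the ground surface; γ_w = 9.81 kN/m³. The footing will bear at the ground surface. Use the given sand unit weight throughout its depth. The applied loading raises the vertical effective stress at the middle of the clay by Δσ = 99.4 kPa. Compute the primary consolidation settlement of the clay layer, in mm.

Mid-depth of clay below the ground surface: z = 2.4 + 5.9/2 = 5.35 m.
Total vertical stress at mid-clay: σ_v = 19.8×2.4 + 17×2.95 = 97.67 kPa.
Pore pressure: u = 9.81×(5.35 − 0.48) = 47.775 kPa.
Initial effective stress: σ'_0 = σ_v − u = 97.67 − 47.775 = 49.895 kPa.
Final effective stress: σ'_f = σ'_0 + Δσ = 49.895 + 99.4 = 149.3 kPa.
Normally consolidated clay, so the full stress increment lies on the virgin compression line:
S_c = C_c·H/(1+e₀)·log₁₀(σ'_f/σ'_0) = 0.32×5.9/(1+0.92)×log₁₀(149.3/49.895)
    = 0.98333 × 0.476 = 0.4681 m

S_c ≈ 468 mm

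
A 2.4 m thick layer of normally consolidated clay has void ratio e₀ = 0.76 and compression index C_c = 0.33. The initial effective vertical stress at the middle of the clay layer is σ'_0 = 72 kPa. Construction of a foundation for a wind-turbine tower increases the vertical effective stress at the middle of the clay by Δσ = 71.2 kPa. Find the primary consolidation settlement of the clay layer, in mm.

Final effective stress: σ'_f = σ'_0 + Δσ = 72 + 71.2 = 143.2 kPa.
Normally consolidated clay, so the full stress increment lies on the virgin compression line:
S_c = C_c·H/(1+e₀)·log₁₀(σ'_f/σ'_0) = 0.33×2.4/(1+0.76)×log₁₀(143.2/72)
    = 0.45 × 0.29861 = 0.1344 m

S_c ≈ 134 mm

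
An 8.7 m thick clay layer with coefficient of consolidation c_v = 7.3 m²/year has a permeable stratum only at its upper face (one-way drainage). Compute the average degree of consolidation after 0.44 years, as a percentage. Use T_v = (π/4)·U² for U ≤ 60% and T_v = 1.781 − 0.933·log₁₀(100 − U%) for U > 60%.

U ≈ 23.2 %

Drainage path length: H_d = H = 8.7 m (single drainage).
T_v = c_v·t/H_d² = 7.3×0.44/8.7² = 0.042436.
T_v = 0.042436 corresponds to the U ≤ 60% branch:
U = √(4T_v/π) = 0.2324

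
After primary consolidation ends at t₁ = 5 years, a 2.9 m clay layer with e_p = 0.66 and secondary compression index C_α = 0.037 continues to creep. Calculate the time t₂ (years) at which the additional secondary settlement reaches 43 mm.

t₂ ≈ 23.1 years

S_s = C_α·H/(1+e_p)·log₁₀(t₂/t₁) ⇒ log₁₀(t₂/t₁) = S_s·(1+e_p)/(C_α·H).
log₁₀(t₂/t₁) = 0.043 × (1+0.66) / (0.037×2.9) = 0.6652
t₂ = t₁ × 10^0.6652 = 5 × 4.626 = 23.13 years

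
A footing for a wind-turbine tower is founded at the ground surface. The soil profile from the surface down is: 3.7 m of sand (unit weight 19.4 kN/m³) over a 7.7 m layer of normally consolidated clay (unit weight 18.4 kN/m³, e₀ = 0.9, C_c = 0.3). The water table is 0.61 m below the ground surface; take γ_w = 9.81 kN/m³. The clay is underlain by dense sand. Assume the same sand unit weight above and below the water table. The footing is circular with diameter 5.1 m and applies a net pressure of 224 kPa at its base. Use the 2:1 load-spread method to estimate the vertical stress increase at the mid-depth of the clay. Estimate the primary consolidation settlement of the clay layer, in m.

Mid-depth of clay below the ground surface: z = 3.7 + 7.7/2 = 7.55 m.
Total vertical stress at mid-clay: σ_v = 19.4×3.7 + 18.4×3.85 = 142.62 kPa.
Pore pressure: u = 9.81×(7.55 − 0.61) = 68.081 kPa.
Initial effective stress: σ'_0 = σ_v − u = 142.62 − 68.081 = 74.539 kPa.
Stress increase at mid-clay by the 2:1 spreading method:
Δσ ≈ qD²/(D+z)² = 224×5.1²/(5.1+7.55)² = 36.409 kPa
Final effective stress: σ'_f = σ'_0 + Δσ = 74.539 + 36.409 = 110.95 kPa.
Normally consolidated clay, so the full stress increment lies on the virgin compression line:
S_c = C_c·H/(1+e₀)·log₁₀(σ'_f/σ'_0) = 0.3×7.7/(1+0.9)×log₁₀(110.95/74.539)
    = 1.2158 × 0.17274 = 0.21 m

S_c ≈ 0.21 m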